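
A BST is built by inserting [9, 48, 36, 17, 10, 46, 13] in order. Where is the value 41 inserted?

Starting tree (level order): [9, None, 48, 36, None, 17, 46, 10, None, None, None, None, 13]
Insertion path: 9 -> 48 -> 36 -> 46
Result: insert 41 as left child of 46
Final tree (level order): [9, None, 48, 36, None, 17, 46, 10, None, 41, None, None, 13]


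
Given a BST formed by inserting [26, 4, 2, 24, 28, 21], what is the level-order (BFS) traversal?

Tree insertion order: [26, 4, 2, 24, 28, 21]
Tree (level-order array): [26, 4, 28, 2, 24, None, None, None, None, 21]
BFS from the root, enqueuing left then right child of each popped node:
  queue [26] -> pop 26, enqueue [4, 28], visited so far: [26]
  queue [4, 28] -> pop 4, enqueue [2, 24], visited so far: [26, 4]
  queue [28, 2, 24] -> pop 28, enqueue [none], visited so far: [26, 4, 28]
  queue [2, 24] -> pop 2, enqueue [none], visited so far: [26, 4, 28, 2]
  queue [24] -> pop 24, enqueue [21], visited so far: [26, 4, 28, 2, 24]
  queue [21] -> pop 21, enqueue [none], visited so far: [26, 4, 28, 2, 24, 21]
Result: [26, 4, 28, 2, 24, 21]


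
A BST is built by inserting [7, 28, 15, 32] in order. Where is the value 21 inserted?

Starting tree (level order): [7, None, 28, 15, 32]
Insertion path: 7 -> 28 -> 15
Result: insert 21 as right child of 15
Final tree (level order): [7, None, 28, 15, 32, None, 21]


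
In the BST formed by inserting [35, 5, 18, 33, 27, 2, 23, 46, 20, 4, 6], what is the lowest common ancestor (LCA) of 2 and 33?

Tree insertion order: [35, 5, 18, 33, 27, 2, 23, 46, 20, 4, 6]
Tree (level-order array): [35, 5, 46, 2, 18, None, None, None, 4, 6, 33, None, None, None, None, 27, None, 23, None, 20]
In a BST, the LCA of p=2, q=33 is the first node v on the
root-to-leaf path with p <= v <= q (go left if both < v, right if both > v).
Walk from root:
  at 35: both 2 and 33 < 35, go left
  at 5: 2 <= 5 <= 33, this is the LCA
LCA = 5


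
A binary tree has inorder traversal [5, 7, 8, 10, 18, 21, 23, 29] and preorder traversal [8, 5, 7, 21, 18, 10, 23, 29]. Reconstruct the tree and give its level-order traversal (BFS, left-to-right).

Inorder:  [5, 7, 8, 10, 18, 21, 23, 29]
Preorder: [8, 5, 7, 21, 18, 10, 23, 29]
Algorithm: preorder visits root first, so consume preorder in order;
for each root, split the current inorder slice at that value into
left-subtree inorder and right-subtree inorder, then recurse.
Recursive splits:
  root=8; inorder splits into left=[5, 7], right=[10, 18, 21, 23, 29]
  root=5; inorder splits into left=[], right=[7]
  root=7; inorder splits into left=[], right=[]
  root=21; inorder splits into left=[10, 18], right=[23, 29]
  root=18; inorder splits into left=[10], right=[]
  root=10; inorder splits into left=[], right=[]
  root=23; inorder splits into left=[], right=[29]
  root=29; inorder splits into left=[], right=[]
Reconstructed level-order: [8, 5, 21, 7, 18, 23, 10, 29]


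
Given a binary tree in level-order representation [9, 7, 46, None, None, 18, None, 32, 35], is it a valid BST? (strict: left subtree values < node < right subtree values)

Level-order array: [9, 7, 46, None, None, 18, None, 32, 35]
Validate using subtree bounds (lo, hi): at each node, require lo < value < hi,
then recurse left with hi=value and right with lo=value.
Preorder trace (stopping at first violation):
  at node 9 with bounds (-inf, +inf): OK
  at node 7 with bounds (-inf, 9): OK
  at node 46 with bounds (9, +inf): OK
  at node 18 with bounds (9, 46): OK
  at node 32 with bounds (9, 18): VIOLATION
Node 32 violates its bound: not (9 < 32 < 18).
Result: Not a valid BST


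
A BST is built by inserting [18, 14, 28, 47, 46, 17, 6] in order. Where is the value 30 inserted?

Starting tree (level order): [18, 14, 28, 6, 17, None, 47, None, None, None, None, 46]
Insertion path: 18 -> 28 -> 47 -> 46
Result: insert 30 as left child of 46
Final tree (level order): [18, 14, 28, 6, 17, None, 47, None, None, None, None, 46, None, 30]


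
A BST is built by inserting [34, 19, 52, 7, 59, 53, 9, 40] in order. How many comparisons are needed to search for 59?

Search path for 59: 34 -> 52 -> 59
Found: True
Comparisons: 3


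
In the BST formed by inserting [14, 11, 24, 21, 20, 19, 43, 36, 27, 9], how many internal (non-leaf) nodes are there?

Tree built from: [14, 11, 24, 21, 20, 19, 43, 36, 27, 9]
Tree (level-order array): [14, 11, 24, 9, None, 21, 43, None, None, 20, None, 36, None, 19, None, 27]
Rule: An internal node has at least one child.
Per-node child counts:
  node 14: 2 child(ren)
  node 11: 1 child(ren)
  node 9: 0 child(ren)
  node 24: 2 child(ren)
  node 21: 1 child(ren)
  node 20: 1 child(ren)
  node 19: 0 child(ren)
  node 43: 1 child(ren)
  node 36: 1 child(ren)
  node 27: 0 child(ren)
Matching nodes: [14, 11, 24, 21, 20, 43, 36]
Count of internal (non-leaf) nodes: 7


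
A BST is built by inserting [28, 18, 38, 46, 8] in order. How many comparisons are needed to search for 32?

Search path for 32: 28 -> 38
Found: False
Comparisons: 2


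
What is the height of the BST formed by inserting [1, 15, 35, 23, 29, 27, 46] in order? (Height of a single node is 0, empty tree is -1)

Insertion order: [1, 15, 35, 23, 29, 27, 46]
Tree (level-order array): [1, None, 15, None, 35, 23, 46, None, 29, None, None, 27]
Compute height bottom-up (empty subtree = -1):
  height(27) = 1 + max(-1, -1) = 0
  height(29) = 1 + max(0, -1) = 1
  height(23) = 1 + max(-1, 1) = 2
  height(46) = 1 + max(-1, -1) = 0
  height(35) = 1 + max(2, 0) = 3
  height(15) = 1 + max(-1, 3) = 4
  height(1) = 1 + max(-1, 4) = 5
Height = 5


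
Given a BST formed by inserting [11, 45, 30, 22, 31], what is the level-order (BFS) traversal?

Tree insertion order: [11, 45, 30, 22, 31]
Tree (level-order array): [11, None, 45, 30, None, 22, 31]
BFS from the root, enqueuing left then right child of each popped node:
  queue [11] -> pop 11, enqueue [45], visited so far: [11]
  queue [45] -> pop 45, enqueue [30], visited so far: [11, 45]
  queue [30] -> pop 30, enqueue [22, 31], visited so far: [11, 45, 30]
  queue [22, 31] -> pop 22, enqueue [none], visited so far: [11, 45, 30, 22]
  queue [31] -> pop 31, enqueue [none], visited so far: [11, 45, 30, 22, 31]
Result: [11, 45, 30, 22, 31]


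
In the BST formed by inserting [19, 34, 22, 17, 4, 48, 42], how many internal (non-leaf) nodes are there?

Tree built from: [19, 34, 22, 17, 4, 48, 42]
Tree (level-order array): [19, 17, 34, 4, None, 22, 48, None, None, None, None, 42]
Rule: An internal node has at least one child.
Per-node child counts:
  node 19: 2 child(ren)
  node 17: 1 child(ren)
  node 4: 0 child(ren)
  node 34: 2 child(ren)
  node 22: 0 child(ren)
  node 48: 1 child(ren)
  node 42: 0 child(ren)
Matching nodes: [19, 17, 34, 48]
Count of internal (non-leaf) nodes: 4


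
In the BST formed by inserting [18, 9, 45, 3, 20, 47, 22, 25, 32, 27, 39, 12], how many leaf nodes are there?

Tree built from: [18, 9, 45, 3, 20, 47, 22, 25, 32, 27, 39, 12]
Tree (level-order array): [18, 9, 45, 3, 12, 20, 47, None, None, None, None, None, 22, None, None, None, 25, None, 32, 27, 39]
Rule: A leaf has 0 children.
Per-node child counts:
  node 18: 2 child(ren)
  node 9: 2 child(ren)
  node 3: 0 child(ren)
  node 12: 0 child(ren)
  node 45: 2 child(ren)
  node 20: 1 child(ren)
  node 22: 1 child(ren)
  node 25: 1 child(ren)
  node 32: 2 child(ren)
  node 27: 0 child(ren)
  node 39: 0 child(ren)
  node 47: 0 child(ren)
Matching nodes: [3, 12, 27, 39, 47]
Count of leaf nodes: 5


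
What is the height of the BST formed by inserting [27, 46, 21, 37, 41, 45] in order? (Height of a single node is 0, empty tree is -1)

Insertion order: [27, 46, 21, 37, 41, 45]
Tree (level-order array): [27, 21, 46, None, None, 37, None, None, 41, None, 45]
Compute height bottom-up (empty subtree = -1):
  height(21) = 1 + max(-1, -1) = 0
  height(45) = 1 + max(-1, -1) = 0
  height(41) = 1 + max(-1, 0) = 1
  height(37) = 1 + max(-1, 1) = 2
  height(46) = 1 + max(2, -1) = 3
  height(27) = 1 + max(0, 3) = 4
Height = 4


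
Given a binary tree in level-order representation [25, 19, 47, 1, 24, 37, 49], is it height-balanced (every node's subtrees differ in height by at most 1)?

Tree (level-order array): [25, 19, 47, 1, 24, 37, 49]
Definition: a tree is height-balanced if, at every node, |h(left) - h(right)| <= 1 (empty subtree has height -1).
Bottom-up per-node check:
  node 1: h_left=-1, h_right=-1, diff=0 [OK], height=0
  node 24: h_left=-1, h_right=-1, diff=0 [OK], height=0
  node 19: h_left=0, h_right=0, diff=0 [OK], height=1
  node 37: h_left=-1, h_right=-1, diff=0 [OK], height=0
  node 49: h_left=-1, h_right=-1, diff=0 [OK], height=0
  node 47: h_left=0, h_right=0, diff=0 [OK], height=1
  node 25: h_left=1, h_right=1, diff=0 [OK], height=2
All nodes satisfy the balance condition.
Result: Balanced


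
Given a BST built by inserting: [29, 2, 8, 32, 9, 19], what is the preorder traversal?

Tree insertion order: [29, 2, 8, 32, 9, 19]
Tree (level-order array): [29, 2, 32, None, 8, None, None, None, 9, None, 19]
Preorder traversal: [29, 2, 8, 9, 19, 32]


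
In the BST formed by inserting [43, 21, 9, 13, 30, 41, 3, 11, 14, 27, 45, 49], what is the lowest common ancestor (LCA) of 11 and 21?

Tree insertion order: [43, 21, 9, 13, 30, 41, 3, 11, 14, 27, 45, 49]
Tree (level-order array): [43, 21, 45, 9, 30, None, 49, 3, 13, 27, 41, None, None, None, None, 11, 14]
In a BST, the LCA of p=11, q=21 is the first node v on the
root-to-leaf path with p <= v <= q (go left if both < v, right if both > v).
Walk from root:
  at 43: both 11 and 21 < 43, go left
  at 21: 11 <= 21 <= 21, this is the LCA
LCA = 21


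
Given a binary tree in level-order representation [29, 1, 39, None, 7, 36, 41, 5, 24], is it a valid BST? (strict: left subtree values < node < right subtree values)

Level-order array: [29, 1, 39, None, 7, 36, 41, 5, 24]
Validate using subtree bounds (lo, hi): at each node, require lo < value < hi,
then recurse left with hi=value and right with lo=value.
Preorder trace (stopping at first violation):
  at node 29 with bounds (-inf, +inf): OK
  at node 1 with bounds (-inf, 29): OK
  at node 7 with bounds (1, 29): OK
  at node 5 with bounds (1, 7): OK
  at node 24 with bounds (7, 29): OK
  at node 39 with bounds (29, +inf): OK
  at node 36 with bounds (29, 39): OK
  at node 41 with bounds (39, +inf): OK
No violation found at any node.
Result: Valid BST


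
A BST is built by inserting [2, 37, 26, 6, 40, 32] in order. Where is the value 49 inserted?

Starting tree (level order): [2, None, 37, 26, 40, 6, 32]
Insertion path: 2 -> 37 -> 40
Result: insert 49 as right child of 40
Final tree (level order): [2, None, 37, 26, 40, 6, 32, None, 49]


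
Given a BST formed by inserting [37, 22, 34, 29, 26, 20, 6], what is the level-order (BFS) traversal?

Tree insertion order: [37, 22, 34, 29, 26, 20, 6]
Tree (level-order array): [37, 22, None, 20, 34, 6, None, 29, None, None, None, 26]
BFS from the root, enqueuing left then right child of each popped node:
  queue [37] -> pop 37, enqueue [22], visited so far: [37]
  queue [22] -> pop 22, enqueue [20, 34], visited so far: [37, 22]
  queue [20, 34] -> pop 20, enqueue [6], visited so far: [37, 22, 20]
  queue [34, 6] -> pop 34, enqueue [29], visited so far: [37, 22, 20, 34]
  queue [6, 29] -> pop 6, enqueue [none], visited so far: [37, 22, 20, 34, 6]
  queue [29] -> pop 29, enqueue [26], visited so far: [37, 22, 20, 34, 6, 29]
  queue [26] -> pop 26, enqueue [none], visited so far: [37, 22, 20, 34, 6, 29, 26]
Result: [37, 22, 20, 34, 6, 29, 26]


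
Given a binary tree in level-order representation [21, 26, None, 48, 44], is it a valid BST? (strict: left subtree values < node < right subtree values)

Level-order array: [21, 26, None, 48, 44]
Validate using subtree bounds (lo, hi): at each node, require lo < value < hi,
then recurse left with hi=value and right with lo=value.
Preorder trace (stopping at first violation):
  at node 21 with bounds (-inf, +inf): OK
  at node 26 with bounds (-inf, 21): VIOLATION
Node 26 violates its bound: not (-inf < 26 < 21).
Result: Not a valid BST


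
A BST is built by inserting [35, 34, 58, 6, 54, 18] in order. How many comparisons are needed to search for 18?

Search path for 18: 35 -> 34 -> 6 -> 18
Found: True
Comparisons: 4


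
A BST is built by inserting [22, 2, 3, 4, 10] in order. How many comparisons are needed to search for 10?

Search path for 10: 22 -> 2 -> 3 -> 4 -> 10
Found: True
Comparisons: 5


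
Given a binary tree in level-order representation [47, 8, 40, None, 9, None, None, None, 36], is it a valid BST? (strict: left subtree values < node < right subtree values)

Level-order array: [47, 8, 40, None, 9, None, None, None, 36]
Validate using subtree bounds (lo, hi): at each node, require lo < value < hi,
then recurse left with hi=value and right with lo=value.
Preorder trace (stopping at first violation):
  at node 47 with bounds (-inf, +inf): OK
  at node 8 with bounds (-inf, 47): OK
  at node 9 with bounds (8, 47): OK
  at node 36 with bounds (9, 47): OK
  at node 40 with bounds (47, +inf): VIOLATION
Node 40 violates its bound: not (47 < 40 < +inf).
Result: Not a valid BST


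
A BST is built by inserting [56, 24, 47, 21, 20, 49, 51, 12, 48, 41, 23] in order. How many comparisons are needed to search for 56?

Search path for 56: 56
Found: True
Comparisons: 1


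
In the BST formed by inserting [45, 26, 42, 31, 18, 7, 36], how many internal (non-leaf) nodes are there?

Tree built from: [45, 26, 42, 31, 18, 7, 36]
Tree (level-order array): [45, 26, None, 18, 42, 7, None, 31, None, None, None, None, 36]
Rule: An internal node has at least one child.
Per-node child counts:
  node 45: 1 child(ren)
  node 26: 2 child(ren)
  node 18: 1 child(ren)
  node 7: 0 child(ren)
  node 42: 1 child(ren)
  node 31: 1 child(ren)
  node 36: 0 child(ren)
Matching nodes: [45, 26, 18, 42, 31]
Count of internal (non-leaf) nodes: 5


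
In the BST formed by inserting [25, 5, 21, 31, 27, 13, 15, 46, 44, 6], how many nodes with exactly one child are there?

Tree built from: [25, 5, 21, 31, 27, 13, 15, 46, 44, 6]
Tree (level-order array): [25, 5, 31, None, 21, 27, 46, 13, None, None, None, 44, None, 6, 15]
Rule: These are nodes with exactly 1 non-null child.
Per-node child counts:
  node 25: 2 child(ren)
  node 5: 1 child(ren)
  node 21: 1 child(ren)
  node 13: 2 child(ren)
  node 6: 0 child(ren)
  node 15: 0 child(ren)
  node 31: 2 child(ren)
  node 27: 0 child(ren)
  node 46: 1 child(ren)
  node 44: 0 child(ren)
Matching nodes: [5, 21, 46]
Count of nodes with exactly one child: 3


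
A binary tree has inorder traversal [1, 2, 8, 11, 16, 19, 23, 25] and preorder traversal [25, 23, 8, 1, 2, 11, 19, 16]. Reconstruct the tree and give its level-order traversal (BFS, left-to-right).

Inorder:  [1, 2, 8, 11, 16, 19, 23, 25]
Preorder: [25, 23, 8, 1, 2, 11, 19, 16]
Algorithm: preorder visits root first, so consume preorder in order;
for each root, split the current inorder slice at that value into
left-subtree inorder and right-subtree inorder, then recurse.
Recursive splits:
  root=25; inorder splits into left=[1, 2, 8, 11, 16, 19, 23], right=[]
  root=23; inorder splits into left=[1, 2, 8, 11, 16, 19], right=[]
  root=8; inorder splits into left=[1, 2], right=[11, 16, 19]
  root=1; inorder splits into left=[], right=[2]
  root=2; inorder splits into left=[], right=[]
  root=11; inorder splits into left=[], right=[16, 19]
  root=19; inorder splits into left=[16], right=[]
  root=16; inorder splits into left=[], right=[]
Reconstructed level-order: [25, 23, 8, 1, 11, 2, 19, 16]


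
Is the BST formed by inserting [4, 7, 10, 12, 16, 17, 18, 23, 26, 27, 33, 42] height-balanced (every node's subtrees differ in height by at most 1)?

Tree (level-order array): [4, None, 7, None, 10, None, 12, None, 16, None, 17, None, 18, None, 23, None, 26, None, 27, None, 33, None, 42]
Definition: a tree is height-balanced if, at every node, |h(left) - h(right)| <= 1 (empty subtree has height -1).
Bottom-up per-node check:
  node 42: h_left=-1, h_right=-1, diff=0 [OK], height=0
  node 33: h_left=-1, h_right=0, diff=1 [OK], height=1
  node 27: h_left=-1, h_right=1, diff=2 [FAIL (|-1-1|=2 > 1)], height=2
  node 26: h_left=-1, h_right=2, diff=3 [FAIL (|-1-2|=3 > 1)], height=3
  node 23: h_left=-1, h_right=3, diff=4 [FAIL (|-1-3|=4 > 1)], height=4
  node 18: h_left=-1, h_right=4, diff=5 [FAIL (|-1-4|=5 > 1)], height=5
  node 17: h_left=-1, h_right=5, diff=6 [FAIL (|-1-5|=6 > 1)], height=6
  node 16: h_left=-1, h_right=6, diff=7 [FAIL (|-1-6|=7 > 1)], height=7
  node 12: h_left=-1, h_right=7, diff=8 [FAIL (|-1-7|=8 > 1)], height=8
  node 10: h_left=-1, h_right=8, diff=9 [FAIL (|-1-8|=9 > 1)], height=9
  node 7: h_left=-1, h_right=9, diff=10 [FAIL (|-1-9|=10 > 1)], height=10
  node 4: h_left=-1, h_right=10, diff=11 [FAIL (|-1-10|=11 > 1)], height=11
Node 27 violates the condition: |-1 - 1| = 2 > 1.
Result: Not balanced


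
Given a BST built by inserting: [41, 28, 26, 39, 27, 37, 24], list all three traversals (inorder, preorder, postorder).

Tree insertion order: [41, 28, 26, 39, 27, 37, 24]
Tree (level-order array): [41, 28, None, 26, 39, 24, 27, 37]
Inorder (L, root, R): [24, 26, 27, 28, 37, 39, 41]
Preorder (root, L, R): [41, 28, 26, 24, 27, 39, 37]
Postorder (L, R, root): [24, 27, 26, 37, 39, 28, 41]


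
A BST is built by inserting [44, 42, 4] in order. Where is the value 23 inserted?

Starting tree (level order): [44, 42, None, 4]
Insertion path: 44 -> 42 -> 4
Result: insert 23 as right child of 4
Final tree (level order): [44, 42, None, 4, None, None, 23]


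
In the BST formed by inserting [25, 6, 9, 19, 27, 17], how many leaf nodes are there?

Tree built from: [25, 6, 9, 19, 27, 17]
Tree (level-order array): [25, 6, 27, None, 9, None, None, None, 19, 17]
Rule: A leaf has 0 children.
Per-node child counts:
  node 25: 2 child(ren)
  node 6: 1 child(ren)
  node 9: 1 child(ren)
  node 19: 1 child(ren)
  node 17: 0 child(ren)
  node 27: 0 child(ren)
Matching nodes: [17, 27]
Count of leaf nodes: 2


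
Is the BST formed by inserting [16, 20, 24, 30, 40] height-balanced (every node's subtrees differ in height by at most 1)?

Tree (level-order array): [16, None, 20, None, 24, None, 30, None, 40]
Definition: a tree is height-balanced if, at every node, |h(left) - h(right)| <= 1 (empty subtree has height -1).
Bottom-up per-node check:
  node 40: h_left=-1, h_right=-1, diff=0 [OK], height=0
  node 30: h_left=-1, h_right=0, diff=1 [OK], height=1
  node 24: h_left=-1, h_right=1, diff=2 [FAIL (|-1-1|=2 > 1)], height=2
  node 20: h_left=-1, h_right=2, diff=3 [FAIL (|-1-2|=3 > 1)], height=3
  node 16: h_left=-1, h_right=3, diff=4 [FAIL (|-1-3|=4 > 1)], height=4
Node 24 violates the condition: |-1 - 1| = 2 > 1.
Result: Not balanced


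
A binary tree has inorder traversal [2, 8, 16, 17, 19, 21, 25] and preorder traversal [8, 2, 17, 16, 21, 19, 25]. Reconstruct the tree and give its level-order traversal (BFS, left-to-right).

Inorder:  [2, 8, 16, 17, 19, 21, 25]
Preorder: [8, 2, 17, 16, 21, 19, 25]
Algorithm: preorder visits root first, so consume preorder in order;
for each root, split the current inorder slice at that value into
left-subtree inorder and right-subtree inorder, then recurse.
Recursive splits:
  root=8; inorder splits into left=[2], right=[16, 17, 19, 21, 25]
  root=2; inorder splits into left=[], right=[]
  root=17; inorder splits into left=[16], right=[19, 21, 25]
  root=16; inorder splits into left=[], right=[]
  root=21; inorder splits into left=[19], right=[25]
  root=19; inorder splits into left=[], right=[]
  root=25; inorder splits into left=[], right=[]
Reconstructed level-order: [8, 2, 17, 16, 21, 19, 25]


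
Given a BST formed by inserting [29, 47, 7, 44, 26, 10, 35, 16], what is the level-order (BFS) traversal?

Tree insertion order: [29, 47, 7, 44, 26, 10, 35, 16]
Tree (level-order array): [29, 7, 47, None, 26, 44, None, 10, None, 35, None, None, 16]
BFS from the root, enqueuing left then right child of each popped node:
  queue [29] -> pop 29, enqueue [7, 47], visited so far: [29]
  queue [7, 47] -> pop 7, enqueue [26], visited so far: [29, 7]
  queue [47, 26] -> pop 47, enqueue [44], visited so far: [29, 7, 47]
  queue [26, 44] -> pop 26, enqueue [10], visited so far: [29, 7, 47, 26]
  queue [44, 10] -> pop 44, enqueue [35], visited so far: [29, 7, 47, 26, 44]
  queue [10, 35] -> pop 10, enqueue [16], visited so far: [29, 7, 47, 26, 44, 10]
  queue [35, 16] -> pop 35, enqueue [none], visited so far: [29, 7, 47, 26, 44, 10, 35]
  queue [16] -> pop 16, enqueue [none], visited so far: [29, 7, 47, 26, 44, 10, 35, 16]
Result: [29, 7, 47, 26, 44, 10, 35, 16]


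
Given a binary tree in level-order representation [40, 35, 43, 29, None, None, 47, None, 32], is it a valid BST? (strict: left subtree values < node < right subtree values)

Level-order array: [40, 35, 43, 29, None, None, 47, None, 32]
Validate using subtree bounds (lo, hi): at each node, require lo < value < hi,
then recurse left with hi=value and right with lo=value.
Preorder trace (stopping at first violation):
  at node 40 with bounds (-inf, +inf): OK
  at node 35 with bounds (-inf, 40): OK
  at node 29 with bounds (-inf, 35): OK
  at node 32 with bounds (29, 35): OK
  at node 43 with bounds (40, +inf): OK
  at node 47 with bounds (43, +inf): OK
No violation found at any node.
Result: Valid BST


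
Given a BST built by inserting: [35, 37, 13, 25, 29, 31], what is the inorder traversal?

Tree insertion order: [35, 37, 13, 25, 29, 31]
Tree (level-order array): [35, 13, 37, None, 25, None, None, None, 29, None, 31]
Inorder traversal: [13, 25, 29, 31, 35, 37]


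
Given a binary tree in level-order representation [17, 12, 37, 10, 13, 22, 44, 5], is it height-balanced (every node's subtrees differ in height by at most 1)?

Tree (level-order array): [17, 12, 37, 10, 13, 22, 44, 5]
Definition: a tree is height-balanced if, at every node, |h(left) - h(right)| <= 1 (empty subtree has height -1).
Bottom-up per-node check:
  node 5: h_left=-1, h_right=-1, diff=0 [OK], height=0
  node 10: h_left=0, h_right=-1, diff=1 [OK], height=1
  node 13: h_left=-1, h_right=-1, diff=0 [OK], height=0
  node 12: h_left=1, h_right=0, diff=1 [OK], height=2
  node 22: h_left=-1, h_right=-1, diff=0 [OK], height=0
  node 44: h_left=-1, h_right=-1, diff=0 [OK], height=0
  node 37: h_left=0, h_right=0, diff=0 [OK], height=1
  node 17: h_left=2, h_right=1, diff=1 [OK], height=3
All nodes satisfy the balance condition.
Result: Balanced


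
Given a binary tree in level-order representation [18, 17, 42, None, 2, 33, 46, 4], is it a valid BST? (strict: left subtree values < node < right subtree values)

Level-order array: [18, 17, 42, None, 2, 33, 46, 4]
Validate using subtree bounds (lo, hi): at each node, require lo < value < hi,
then recurse left with hi=value and right with lo=value.
Preorder trace (stopping at first violation):
  at node 18 with bounds (-inf, +inf): OK
  at node 17 with bounds (-inf, 18): OK
  at node 2 with bounds (17, 18): VIOLATION
Node 2 violates its bound: not (17 < 2 < 18).
Result: Not a valid BST


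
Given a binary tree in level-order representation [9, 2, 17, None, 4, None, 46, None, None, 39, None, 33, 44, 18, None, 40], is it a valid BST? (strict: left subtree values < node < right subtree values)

Level-order array: [9, 2, 17, None, 4, None, 46, None, None, 39, None, 33, 44, 18, None, 40]
Validate using subtree bounds (lo, hi): at each node, require lo < value < hi,
then recurse left with hi=value and right with lo=value.
Preorder trace (stopping at first violation):
  at node 9 with bounds (-inf, +inf): OK
  at node 2 with bounds (-inf, 9): OK
  at node 4 with bounds (2, 9): OK
  at node 17 with bounds (9, +inf): OK
  at node 46 with bounds (17, +inf): OK
  at node 39 with bounds (17, 46): OK
  at node 33 with bounds (17, 39): OK
  at node 18 with bounds (17, 33): OK
  at node 44 with bounds (39, 46): OK
  at node 40 with bounds (39, 44): OK
No violation found at any node.
Result: Valid BST


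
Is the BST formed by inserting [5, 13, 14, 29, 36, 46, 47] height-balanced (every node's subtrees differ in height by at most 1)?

Tree (level-order array): [5, None, 13, None, 14, None, 29, None, 36, None, 46, None, 47]
Definition: a tree is height-balanced if, at every node, |h(left) - h(right)| <= 1 (empty subtree has height -1).
Bottom-up per-node check:
  node 47: h_left=-1, h_right=-1, diff=0 [OK], height=0
  node 46: h_left=-1, h_right=0, diff=1 [OK], height=1
  node 36: h_left=-1, h_right=1, diff=2 [FAIL (|-1-1|=2 > 1)], height=2
  node 29: h_left=-1, h_right=2, diff=3 [FAIL (|-1-2|=3 > 1)], height=3
  node 14: h_left=-1, h_right=3, diff=4 [FAIL (|-1-3|=4 > 1)], height=4
  node 13: h_left=-1, h_right=4, diff=5 [FAIL (|-1-4|=5 > 1)], height=5
  node 5: h_left=-1, h_right=5, diff=6 [FAIL (|-1-5|=6 > 1)], height=6
Node 36 violates the condition: |-1 - 1| = 2 > 1.
Result: Not balanced


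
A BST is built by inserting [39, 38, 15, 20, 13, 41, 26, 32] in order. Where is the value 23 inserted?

Starting tree (level order): [39, 38, 41, 15, None, None, None, 13, 20, None, None, None, 26, None, 32]
Insertion path: 39 -> 38 -> 15 -> 20 -> 26
Result: insert 23 as left child of 26
Final tree (level order): [39, 38, 41, 15, None, None, None, 13, 20, None, None, None, 26, 23, 32]


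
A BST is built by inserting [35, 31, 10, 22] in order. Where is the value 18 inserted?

Starting tree (level order): [35, 31, None, 10, None, None, 22]
Insertion path: 35 -> 31 -> 10 -> 22
Result: insert 18 as left child of 22
Final tree (level order): [35, 31, None, 10, None, None, 22, 18]


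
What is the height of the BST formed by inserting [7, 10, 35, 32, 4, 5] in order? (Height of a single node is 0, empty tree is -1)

Insertion order: [7, 10, 35, 32, 4, 5]
Tree (level-order array): [7, 4, 10, None, 5, None, 35, None, None, 32]
Compute height bottom-up (empty subtree = -1):
  height(5) = 1 + max(-1, -1) = 0
  height(4) = 1 + max(-1, 0) = 1
  height(32) = 1 + max(-1, -1) = 0
  height(35) = 1 + max(0, -1) = 1
  height(10) = 1 + max(-1, 1) = 2
  height(7) = 1 + max(1, 2) = 3
Height = 3


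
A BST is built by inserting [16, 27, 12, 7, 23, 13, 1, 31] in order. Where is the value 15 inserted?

Starting tree (level order): [16, 12, 27, 7, 13, 23, 31, 1]
Insertion path: 16 -> 12 -> 13
Result: insert 15 as right child of 13
Final tree (level order): [16, 12, 27, 7, 13, 23, 31, 1, None, None, 15]


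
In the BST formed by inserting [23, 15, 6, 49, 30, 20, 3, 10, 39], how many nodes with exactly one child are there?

Tree built from: [23, 15, 6, 49, 30, 20, 3, 10, 39]
Tree (level-order array): [23, 15, 49, 6, 20, 30, None, 3, 10, None, None, None, 39]
Rule: These are nodes with exactly 1 non-null child.
Per-node child counts:
  node 23: 2 child(ren)
  node 15: 2 child(ren)
  node 6: 2 child(ren)
  node 3: 0 child(ren)
  node 10: 0 child(ren)
  node 20: 0 child(ren)
  node 49: 1 child(ren)
  node 30: 1 child(ren)
  node 39: 0 child(ren)
Matching nodes: [49, 30]
Count of nodes with exactly one child: 2


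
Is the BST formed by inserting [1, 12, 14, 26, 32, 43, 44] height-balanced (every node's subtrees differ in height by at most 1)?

Tree (level-order array): [1, None, 12, None, 14, None, 26, None, 32, None, 43, None, 44]
Definition: a tree is height-balanced if, at every node, |h(left) - h(right)| <= 1 (empty subtree has height -1).
Bottom-up per-node check:
  node 44: h_left=-1, h_right=-1, diff=0 [OK], height=0
  node 43: h_left=-1, h_right=0, diff=1 [OK], height=1
  node 32: h_left=-1, h_right=1, diff=2 [FAIL (|-1-1|=2 > 1)], height=2
  node 26: h_left=-1, h_right=2, diff=3 [FAIL (|-1-2|=3 > 1)], height=3
  node 14: h_left=-1, h_right=3, diff=4 [FAIL (|-1-3|=4 > 1)], height=4
  node 12: h_left=-1, h_right=4, diff=5 [FAIL (|-1-4|=5 > 1)], height=5
  node 1: h_left=-1, h_right=5, diff=6 [FAIL (|-1-5|=6 > 1)], height=6
Node 32 violates the condition: |-1 - 1| = 2 > 1.
Result: Not balanced


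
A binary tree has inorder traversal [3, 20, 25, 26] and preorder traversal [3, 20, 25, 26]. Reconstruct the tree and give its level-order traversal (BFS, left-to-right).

Inorder:  [3, 20, 25, 26]
Preorder: [3, 20, 25, 26]
Algorithm: preorder visits root first, so consume preorder in order;
for each root, split the current inorder slice at that value into
left-subtree inorder and right-subtree inorder, then recurse.
Recursive splits:
  root=3; inorder splits into left=[], right=[20, 25, 26]
  root=20; inorder splits into left=[], right=[25, 26]
  root=25; inorder splits into left=[], right=[26]
  root=26; inorder splits into left=[], right=[]
Reconstructed level-order: [3, 20, 25, 26]


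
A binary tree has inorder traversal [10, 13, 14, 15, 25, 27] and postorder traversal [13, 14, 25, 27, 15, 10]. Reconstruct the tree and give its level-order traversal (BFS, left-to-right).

Inorder:   [10, 13, 14, 15, 25, 27]
Postorder: [13, 14, 25, 27, 15, 10]
Algorithm: postorder visits root last, so walk postorder right-to-left;
each value is the root of the current inorder slice — split it at that
value, recurse on the right subtree first, then the left.
Recursive splits:
  root=10; inorder splits into left=[], right=[13, 14, 15, 25, 27]
  root=15; inorder splits into left=[13, 14], right=[25, 27]
  root=27; inorder splits into left=[25], right=[]
  root=25; inorder splits into left=[], right=[]
  root=14; inorder splits into left=[13], right=[]
  root=13; inorder splits into left=[], right=[]
Reconstructed level-order: [10, 15, 14, 27, 13, 25]


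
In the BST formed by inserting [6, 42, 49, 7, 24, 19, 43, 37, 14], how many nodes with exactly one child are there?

Tree built from: [6, 42, 49, 7, 24, 19, 43, 37, 14]
Tree (level-order array): [6, None, 42, 7, 49, None, 24, 43, None, 19, 37, None, None, 14]
Rule: These are nodes with exactly 1 non-null child.
Per-node child counts:
  node 6: 1 child(ren)
  node 42: 2 child(ren)
  node 7: 1 child(ren)
  node 24: 2 child(ren)
  node 19: 1 child(ren)
  node 14: 0 child(ren)
  node 37: 0 child(ren)
  node 49: 1 child(ren)
  node 43: 0 child(ren)
Matching nodes: [6, 7, 19, 49]
Count of nodes with exactly one child: 4


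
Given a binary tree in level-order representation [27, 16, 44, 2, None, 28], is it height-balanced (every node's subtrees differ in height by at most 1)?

Tree (level-order array): [27, 16, 44, 2, None, 28]
Definition: a tree is height-balanced if, at every node, |h(left) - h(right)| <= 1 (empty subtree has height -1).
Bottom-up per-node check:
  node 2: h_left=-1, h_right=-1, diff=0 [OK], height=0
  node 16: h_left=0, h_right=-1, diff=1 [OK], height=1
  node 28: h_left=-1, h_right=-1, diff=0 [OK], height=0
  node 44: h_left=0, h_right=-1, diff=1 [OK], height=1
  node 27: h_left=1, h_right=1, diff=0 [OK], height=2
All nodes satisfy the balance condition.
Result: Balanced


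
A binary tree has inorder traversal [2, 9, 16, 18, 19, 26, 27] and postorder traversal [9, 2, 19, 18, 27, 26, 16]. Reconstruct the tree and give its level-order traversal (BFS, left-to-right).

Inorder:   [2, 9, 16, 18, 19, 26, 27]
Postorder: [9, 2, 19, 18, 27, 26, 16]
Algorithm: postorder visits root last, so walk postorder right-to-left;
each value is the root of the current inorder slice — split it at that
value, recurse on the right subtree first, then the left.
Recursive splits:
  root=16; inorder splits into left=[2, 9], right=[18, 19, 26, 27]
  root=26; inorder splits into left=[18, 19], right=[27]
  root=27; inorder splits into left=[], right=[]
  root=18; inorder splits into left=[], right=[19]
  root=19; inorder splits into left=[], right=[]
  root=2; inorder splits into left=[], right=[9]
  root=9; inorder splits into left=[], right=[]
Reconstructed level-order: [16, 2, 26, 9, 18, 27, 19]


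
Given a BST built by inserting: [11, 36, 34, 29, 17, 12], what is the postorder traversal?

Tree insertion order: [11, 36, 34, 29, 17, 12]
Tree (level-order array): [11, None, 36, 34, None, 29, None, 17, None, 12]
Postorder traversal: [12, 17, 29, 34, 36, 11]


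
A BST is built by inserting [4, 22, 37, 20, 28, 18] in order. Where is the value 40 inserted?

Starting tree (level order): [4, None, 22, 20, 37, 18, None, 28]
Insertion path: 4 -> 22 -> 37
Result: insert 40 as right child of 37
Final tree (level order): [4, None, 22, 20, 37, 18, None, 28, 40]


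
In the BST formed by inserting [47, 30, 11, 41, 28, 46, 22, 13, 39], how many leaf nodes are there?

Tree built from: [47, 30, 11, 41, 28, 46, 22, 13, 39]
Tree (level-order array): [47, 30, None, 11, 41, None, 28, 39, 46, 22, None, None, None, None, None, 13]
Rule: A leaf has 0 children.
Per-node child counts:
  node 47: 1 child(ren)
  node 30: 2 child(ren)
  node 11: 1 child(ren)
  node 28: 1 child(ren)
  node 22: 1 child(ren)
  node 13: 0 child(ren)
  node 41: 2 child(ren)
  node 39: 0 child(ren)
  node 46: 0 child(ren)
Matching nodes: [13, 39, 46]
Count of leaf nodes: 3


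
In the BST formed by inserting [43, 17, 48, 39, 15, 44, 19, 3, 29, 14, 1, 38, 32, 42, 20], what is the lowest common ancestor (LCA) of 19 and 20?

Tree insertion order: [43, 17, 48, 39, 15, 44, 19, 3, 29, 14, 1, 38, 32, 42, 20]
Tree (level-order array): [43, 17, 48, 15, 39, 44, None, 3, None, 19, 42, None, None, 1, 14, None, 29, None, None, None, None, None, None, 20, 38, None, None, 32]
In a BST, the LCA of p=19, q=20 is the first node v on the
root-to-leaf path with p <= v <= q (go left if both < v, right if both > v).
Walk from root:
  at 43: both 19 and 20 < 43, go left
  at 17: both 19 and 20 > 17, go right
  at 39: both 19 and 20 < 39, go left
  at 19: 19 <= 19 <= 20, this is the LCA
LCA = 19


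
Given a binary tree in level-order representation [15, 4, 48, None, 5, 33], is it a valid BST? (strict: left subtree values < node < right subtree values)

Level-order array: [15, 4, 48, None, 5, 33]
Validate using subtree bounds (lo, hi): at each node, require lo < value < hi,
then recurse left with hi=value and right with lo=value.
Preorder trace (stopping at first violation):
  at node 15 with bounds (-inf, +inf): OK
  at node 4 with bounds (-inf, 15): OK
  at node 5 with bounds (4, 15): OK
  at node 48 with bounds (15, +inf): OK
  at node 33 with bounds (15, 48): OK
No violation found at any node.
Result: Valid BST


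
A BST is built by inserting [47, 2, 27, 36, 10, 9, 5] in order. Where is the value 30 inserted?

Starting tree (level order): [47, 2, None, None, 27, 10, 36, 9, None, None, None, 5]
Insertion path: 47 -> 2 -> 27 -> 36
Result: insert 30 as left child of 36
Final tree (level order): [47, 2, None, None, 27, 10, 36, 9, None, 30, None, 5]


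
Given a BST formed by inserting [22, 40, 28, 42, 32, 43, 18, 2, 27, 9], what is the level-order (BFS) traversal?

Tree insertion order: [22, 40, 28, 42, 32, 43, 18, 2, 27, 9]
Tree (level-order array): [22, 18, 40, 2, None, 28, 42, None, 9, 27, 32, None, 43]
BFS from the root, enqueuing left then right child of each popped node:
  queue [22] -> pop 22, enqueue [18, 40], visited so far: [22]
  queue [18, 40] -> pop 18, enqueue [2], visited so far: [22, 18]
  queue [40, 2] -> pop 40, enqueue [28, 42], visited so far: [22, 18, 40]
  queue [2, 28, 42] -> pop 2, enqueue [9], visited so far: [22, 18, 40, 2]
  queue [28, 42, 9] -> pop 28, enqueue [27, 32], visited so far: [22, 18, 40, 2, 28]
  queue [42, 9, 27, 32] -> pop 42, enqueue [43], visited so far: [22, 18, 40, 2, 28, 42]
  queue [9, 27, 32, 43] -> pop 9, enqueue [none], visited so far: [22, 18, 40, 2, 28, 42, 9]
  queue [27, 32, 43] -> pop 27, enqueue [none], visited so far: [22, 18, 40, 2, 28, 42, 9, 27]
  queue [32, 43] -> pop 32, enqueue [none], visited so far: [22, 18, 40, 2, 28, 42, 9, 27, 32]
  queue [43] -> pop 43, enqueue [none], visited so far: [22, 18, 40, 2, 28, 42, 9, 27, 32, 43]
Result: [22, 18, 40, 2, 28, 42, 9, 27, 32, 43]


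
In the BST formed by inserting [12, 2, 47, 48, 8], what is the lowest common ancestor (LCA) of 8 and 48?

Tree insertion order: [12, 2, 47, 48, 8]
Tree (level-order array): [12, 2, 47, None, 8, None, 48]
In a BST, the LCA of p=8, q=48 is the first node v on the
root-to-leaf path with p <= v <= q (go left if both < v, right if both > v).
Walk from root:
  at 12: 8 <= 12 <= 48, this is the LCA
LCA = 12


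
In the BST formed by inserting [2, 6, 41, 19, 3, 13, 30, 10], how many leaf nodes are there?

Tree built from: [2, 6, 41, 19, 3, 13, 30, 10]
Tree (level-order array): [2, None, 6, 3, 41, None, None, 19, None, 13, 30, 10]
Rule: A leaf has 0 children.
Per-node child counts:
  node 2: 1 child(ren)
  node 6: 2 child(ren)
  node 3: 0 child(ren)
  node 41: 1 child(ren)
  node 19: 2 child(ren)
  node 13: 1 child(ren)
  node 10: 0 child(ren)
  node 30: 0 child(ren)
Matching nodes: [3, 10, 30]
Count of leaf nodes: 3


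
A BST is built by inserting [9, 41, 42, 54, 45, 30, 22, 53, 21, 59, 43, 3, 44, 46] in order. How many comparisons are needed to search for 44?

Search path for 44: 9 -> 41 -> 42 -> 54 -> 45 -> 43 -> 44
Found: True
Comparisons: 7


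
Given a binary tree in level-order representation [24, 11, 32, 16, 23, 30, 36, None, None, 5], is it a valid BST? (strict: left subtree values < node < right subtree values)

Level-order array: [24, 11, 32, 16, 23, 30, 36, None, None, 5]
Validate using subtree bounds (lo, hi): at each node, require lo < value < hi,
then recurse left with hi=value and right with lo=value.
Preorder trace (stopping at first violation):
  at node 24 with bounds (-inf, +inf): OK
  at node 11 with bounds (-inf, 24): OK
  at node 16 with bounds (-inf, 11): VIOLATION
Node 16 violates its bound: not (-inf < 16 < 11).
Result: Not a valid BST


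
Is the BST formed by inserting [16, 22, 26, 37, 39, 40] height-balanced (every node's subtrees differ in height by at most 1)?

Tree (level-order array): [16, None, 22, None, 26, None, 37, None, 39, None, 40]
Definition: a tree is height-balanced if, at every node, |h(left) - h(right)| <= 1 (empty subtree has height -1).
Bottom-up per-node check:
  node 40: h_left=-1, h_right=-1, diff=0 [OK], height=0
  node 39: h_left=-1, h_right=0, diff=1 [OK], height=1
  node 37: h_left=-1, h_right=1, diff=2 [FAIL (|-1-1|=2 > 1)], height=2
  node 26: h_left=-1, h_right=2, diff=3 [FAIL (|-1-2|=3 > 1)], height=3
  node 22: h_left=-1, h_right=3, diff=4 [FAIL (|-1-3|=4 > 1)], height=4
  node 16: h_left=-1, h_right=4, diff=5 [FAIL (|-1-4|=5 > 1)], height=5
Node 37 violates the condition: |-1 - 1| = 2 > 1.
Result: Not balanced


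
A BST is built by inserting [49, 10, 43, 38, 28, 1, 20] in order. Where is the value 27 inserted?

Starting tree (level order): [49, 10, None, 1, 43, None, None, 38, None, 28, None, 20]
Insertion path: 49 -> 10 -> 43 -> 38 -> 28 -> 20
Result: insert 27 as right child of 20
Final tree (level order): [49, 10, None, 1, 43, None, None, 38, None, 28, None, 20, None, None, 27]


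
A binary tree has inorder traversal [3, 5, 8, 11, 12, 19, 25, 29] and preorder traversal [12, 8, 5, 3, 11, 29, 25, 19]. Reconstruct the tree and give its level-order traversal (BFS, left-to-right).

Inorder:  [3, 5, 8, 11, 12, 19, 25, 29]
Preorder: [12, 8, 5, 3, 11, 29, 25, 19]
Algorithm: preorder visits root first, so consume preorder in order;
for each root, split the current inorder slice at that value into
left-subtree inorder and right-subtree inorder, then recurse.
Recursive splits:
  root=12; inorder splits into left=[3, 5, 8, 11], right=[19, 25, 29]
  root=8; inorder splits into left=[3, 5], right=[11]
  root=5; inorder splits into left=[3], right=[]
  root=3; inorder splits into left=[], right=[]
  root=11; inorder splits into left=[], right=[]
  root=29; inorder splits into left=[19, 25], right=[]
  root=25; inorder splits into left=[19], right=[]
  root=19; inorder splits into left=[], right=[]
Reconstructed level-order: [12, 8, 29, 5, 11, 25, 3, 19]


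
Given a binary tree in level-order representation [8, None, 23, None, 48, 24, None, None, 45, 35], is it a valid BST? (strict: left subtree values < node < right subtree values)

Level-order array: [8, None, 23, None, 48, 24, None, None, 45, 35]
Validate using subtree bounds (lo, hi): at each node, require lo < value < hi,
then recurse left with hi=value and right with lo=value.
Preorder trace (stopping at first violation):
  at node 8 with bounds (-inf, +inf): OK
  at node 23 with bounds (8, +inf): OK
  at node 48 with bounds (23, +inf): OK
  at node 24 with bounds (23, 48): OK
  at node 45 with bounds (24, 48): OK
  at node 35 with bounds (24, 45): OK
No violation found at any node.
Result: Valid BST
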